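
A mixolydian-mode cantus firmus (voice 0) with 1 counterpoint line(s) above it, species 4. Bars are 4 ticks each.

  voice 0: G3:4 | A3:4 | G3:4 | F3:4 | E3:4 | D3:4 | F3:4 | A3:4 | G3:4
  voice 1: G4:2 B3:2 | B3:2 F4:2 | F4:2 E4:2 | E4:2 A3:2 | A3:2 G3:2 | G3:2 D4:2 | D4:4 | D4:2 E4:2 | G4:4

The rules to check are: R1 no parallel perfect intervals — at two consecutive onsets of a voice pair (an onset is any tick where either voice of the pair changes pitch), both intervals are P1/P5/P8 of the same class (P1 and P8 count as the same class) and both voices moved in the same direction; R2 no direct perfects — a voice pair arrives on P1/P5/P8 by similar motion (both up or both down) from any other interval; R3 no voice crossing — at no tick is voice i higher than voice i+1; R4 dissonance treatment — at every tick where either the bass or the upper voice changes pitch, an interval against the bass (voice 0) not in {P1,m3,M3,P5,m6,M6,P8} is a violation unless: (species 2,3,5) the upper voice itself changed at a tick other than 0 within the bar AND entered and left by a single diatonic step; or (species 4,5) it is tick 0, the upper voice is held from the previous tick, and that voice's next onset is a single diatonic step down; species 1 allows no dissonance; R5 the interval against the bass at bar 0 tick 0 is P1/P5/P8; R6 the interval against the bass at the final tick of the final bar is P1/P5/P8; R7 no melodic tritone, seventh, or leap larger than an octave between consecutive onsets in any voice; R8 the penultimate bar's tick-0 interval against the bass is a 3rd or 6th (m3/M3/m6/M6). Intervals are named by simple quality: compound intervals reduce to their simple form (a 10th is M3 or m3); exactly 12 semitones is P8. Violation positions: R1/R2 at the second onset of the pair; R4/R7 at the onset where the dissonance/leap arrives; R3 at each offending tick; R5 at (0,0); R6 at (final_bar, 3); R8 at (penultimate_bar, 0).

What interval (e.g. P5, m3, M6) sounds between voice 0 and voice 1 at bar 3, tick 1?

M7

voice 0=F3 voice 1=E4 -> M7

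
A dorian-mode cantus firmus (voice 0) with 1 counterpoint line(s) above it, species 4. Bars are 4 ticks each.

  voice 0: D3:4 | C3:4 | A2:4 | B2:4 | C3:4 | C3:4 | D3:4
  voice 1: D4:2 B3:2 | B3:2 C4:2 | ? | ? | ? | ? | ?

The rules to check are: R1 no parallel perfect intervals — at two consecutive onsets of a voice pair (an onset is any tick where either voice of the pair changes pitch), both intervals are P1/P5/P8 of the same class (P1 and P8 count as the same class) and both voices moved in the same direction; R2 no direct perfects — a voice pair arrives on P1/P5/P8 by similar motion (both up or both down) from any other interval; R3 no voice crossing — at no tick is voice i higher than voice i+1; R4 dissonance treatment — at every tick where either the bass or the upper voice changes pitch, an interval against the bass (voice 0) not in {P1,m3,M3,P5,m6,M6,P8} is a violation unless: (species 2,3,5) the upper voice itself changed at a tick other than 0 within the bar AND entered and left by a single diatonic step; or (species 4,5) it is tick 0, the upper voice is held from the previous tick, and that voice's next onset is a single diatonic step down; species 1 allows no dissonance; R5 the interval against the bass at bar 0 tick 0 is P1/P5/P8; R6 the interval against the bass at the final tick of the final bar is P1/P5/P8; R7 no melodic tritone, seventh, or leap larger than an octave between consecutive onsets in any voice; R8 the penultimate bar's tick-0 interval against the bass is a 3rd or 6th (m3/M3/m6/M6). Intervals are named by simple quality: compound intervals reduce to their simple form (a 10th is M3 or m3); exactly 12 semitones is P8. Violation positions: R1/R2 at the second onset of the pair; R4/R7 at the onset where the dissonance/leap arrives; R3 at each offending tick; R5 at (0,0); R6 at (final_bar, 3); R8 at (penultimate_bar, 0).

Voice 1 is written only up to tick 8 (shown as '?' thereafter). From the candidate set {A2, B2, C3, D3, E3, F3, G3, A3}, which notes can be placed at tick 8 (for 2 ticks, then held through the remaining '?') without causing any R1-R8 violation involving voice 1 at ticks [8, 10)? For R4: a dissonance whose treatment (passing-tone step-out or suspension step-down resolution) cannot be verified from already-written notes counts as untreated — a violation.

{C3, F3}

A2: violates R1,R7
B2: violates R4,R7
C3: legal
D3: violates R4,R7
E3: violates R2
F3: legal
G3: violates R4
A3: violates R1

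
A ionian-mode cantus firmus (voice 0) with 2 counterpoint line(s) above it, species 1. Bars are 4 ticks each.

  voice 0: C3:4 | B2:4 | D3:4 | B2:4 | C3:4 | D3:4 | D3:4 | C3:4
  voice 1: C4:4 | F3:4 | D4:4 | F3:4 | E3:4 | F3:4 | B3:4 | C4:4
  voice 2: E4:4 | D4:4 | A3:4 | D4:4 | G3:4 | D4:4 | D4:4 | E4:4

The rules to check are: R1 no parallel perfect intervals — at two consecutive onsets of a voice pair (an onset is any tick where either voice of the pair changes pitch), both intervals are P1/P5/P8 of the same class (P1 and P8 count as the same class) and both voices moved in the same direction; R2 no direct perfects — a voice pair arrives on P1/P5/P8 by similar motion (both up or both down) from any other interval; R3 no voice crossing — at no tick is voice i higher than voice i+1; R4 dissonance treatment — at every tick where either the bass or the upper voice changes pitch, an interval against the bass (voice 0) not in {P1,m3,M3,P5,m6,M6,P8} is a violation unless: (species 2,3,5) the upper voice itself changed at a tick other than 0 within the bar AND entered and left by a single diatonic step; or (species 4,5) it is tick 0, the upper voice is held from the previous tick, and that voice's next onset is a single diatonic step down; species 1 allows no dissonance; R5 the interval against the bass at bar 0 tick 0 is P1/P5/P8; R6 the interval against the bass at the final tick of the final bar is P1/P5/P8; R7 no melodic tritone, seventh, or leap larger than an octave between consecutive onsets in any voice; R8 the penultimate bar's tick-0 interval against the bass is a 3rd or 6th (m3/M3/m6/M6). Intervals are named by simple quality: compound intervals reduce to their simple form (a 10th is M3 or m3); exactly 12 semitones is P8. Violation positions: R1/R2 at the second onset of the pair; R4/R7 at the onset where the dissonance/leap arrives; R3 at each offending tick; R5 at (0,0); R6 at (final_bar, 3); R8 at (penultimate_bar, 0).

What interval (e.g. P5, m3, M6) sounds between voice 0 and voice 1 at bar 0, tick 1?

P8

voice 0=C3 voice 1=C4 -> P8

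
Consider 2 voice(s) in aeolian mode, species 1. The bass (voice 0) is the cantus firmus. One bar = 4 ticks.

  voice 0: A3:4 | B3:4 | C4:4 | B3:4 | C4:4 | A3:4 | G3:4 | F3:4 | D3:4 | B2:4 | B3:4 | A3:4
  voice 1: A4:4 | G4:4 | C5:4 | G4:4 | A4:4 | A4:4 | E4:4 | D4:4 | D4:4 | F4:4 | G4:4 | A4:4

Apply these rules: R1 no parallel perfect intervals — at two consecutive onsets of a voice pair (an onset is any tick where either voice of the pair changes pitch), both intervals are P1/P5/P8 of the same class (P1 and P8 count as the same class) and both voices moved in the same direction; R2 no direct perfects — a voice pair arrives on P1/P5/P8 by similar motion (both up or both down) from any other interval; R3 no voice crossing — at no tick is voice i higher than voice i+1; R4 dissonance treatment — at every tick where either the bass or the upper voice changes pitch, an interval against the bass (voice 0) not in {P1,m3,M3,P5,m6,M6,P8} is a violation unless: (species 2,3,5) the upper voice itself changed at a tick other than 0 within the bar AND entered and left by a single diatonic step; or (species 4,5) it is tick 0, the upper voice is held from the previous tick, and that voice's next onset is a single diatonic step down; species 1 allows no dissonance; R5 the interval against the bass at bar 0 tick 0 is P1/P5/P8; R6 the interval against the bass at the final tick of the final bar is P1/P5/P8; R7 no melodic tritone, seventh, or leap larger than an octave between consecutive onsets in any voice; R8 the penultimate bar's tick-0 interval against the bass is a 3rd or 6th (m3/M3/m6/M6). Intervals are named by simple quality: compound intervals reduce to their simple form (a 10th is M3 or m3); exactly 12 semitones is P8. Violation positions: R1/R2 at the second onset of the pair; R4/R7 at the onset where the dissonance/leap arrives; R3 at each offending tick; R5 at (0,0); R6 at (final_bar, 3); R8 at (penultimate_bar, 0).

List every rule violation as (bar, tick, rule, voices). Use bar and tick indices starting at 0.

(2, 0, R2, (0, 1))
(9, 0, R4, (0, 1))

bar 0: v0=A3 v1=A4 downbeat P8
bar 1: v0=B3 v1=G4 downbeat m6
bar 2: v0=C4 v1=C5 downbeat P8
bar 3: v0=B3 v1=G4 downbeat m6
bar 4: v0=C4 v1=A4 downbeat M6
bar 5: v0=A3 v1=A4 downbeat P8
bar 6: v0=G3 v1=E4 downbeat M6
bar 7: v0=F3 v1=D4 downbeat M6
bar 8: v0=D3 v1=D4 downbeat P8
bar 9: v0=B2 v1=F4 downbeat TT
bar 10: v0=B3 v1=G4 downbeat m6
bar 11: v0=A3 v1=A4 downbeat P8
  -> R2 @ bar 2 tick 0 v(0, 1): B3/G4 m6 -> C4/C5 P8 similar
  -> R4 @ bar 9 tick 0 v(0, 1): B2/F4 TT untreated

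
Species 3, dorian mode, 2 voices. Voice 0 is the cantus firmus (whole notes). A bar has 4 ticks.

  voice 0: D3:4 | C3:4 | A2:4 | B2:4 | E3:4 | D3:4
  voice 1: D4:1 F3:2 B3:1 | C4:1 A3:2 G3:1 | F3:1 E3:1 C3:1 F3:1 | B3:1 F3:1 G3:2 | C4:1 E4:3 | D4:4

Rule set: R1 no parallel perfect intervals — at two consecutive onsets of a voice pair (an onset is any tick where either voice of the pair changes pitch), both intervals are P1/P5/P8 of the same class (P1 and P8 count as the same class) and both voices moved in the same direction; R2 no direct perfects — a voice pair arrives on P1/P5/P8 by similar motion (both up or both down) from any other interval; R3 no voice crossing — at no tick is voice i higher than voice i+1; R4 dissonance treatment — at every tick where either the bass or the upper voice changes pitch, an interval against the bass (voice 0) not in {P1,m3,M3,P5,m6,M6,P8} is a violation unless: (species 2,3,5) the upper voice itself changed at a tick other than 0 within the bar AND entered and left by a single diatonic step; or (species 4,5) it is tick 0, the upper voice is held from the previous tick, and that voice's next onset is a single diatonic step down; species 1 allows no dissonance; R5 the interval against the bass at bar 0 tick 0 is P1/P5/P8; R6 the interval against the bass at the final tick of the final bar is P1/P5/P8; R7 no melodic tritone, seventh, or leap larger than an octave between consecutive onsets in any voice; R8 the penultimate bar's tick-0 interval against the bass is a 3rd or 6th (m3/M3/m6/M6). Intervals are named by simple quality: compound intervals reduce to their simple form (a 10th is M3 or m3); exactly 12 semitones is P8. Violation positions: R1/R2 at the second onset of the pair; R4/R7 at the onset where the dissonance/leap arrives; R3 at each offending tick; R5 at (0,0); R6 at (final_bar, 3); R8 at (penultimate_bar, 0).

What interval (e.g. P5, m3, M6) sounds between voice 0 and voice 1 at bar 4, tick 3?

P8

voice 0=E3 voice 1=E4 -> P8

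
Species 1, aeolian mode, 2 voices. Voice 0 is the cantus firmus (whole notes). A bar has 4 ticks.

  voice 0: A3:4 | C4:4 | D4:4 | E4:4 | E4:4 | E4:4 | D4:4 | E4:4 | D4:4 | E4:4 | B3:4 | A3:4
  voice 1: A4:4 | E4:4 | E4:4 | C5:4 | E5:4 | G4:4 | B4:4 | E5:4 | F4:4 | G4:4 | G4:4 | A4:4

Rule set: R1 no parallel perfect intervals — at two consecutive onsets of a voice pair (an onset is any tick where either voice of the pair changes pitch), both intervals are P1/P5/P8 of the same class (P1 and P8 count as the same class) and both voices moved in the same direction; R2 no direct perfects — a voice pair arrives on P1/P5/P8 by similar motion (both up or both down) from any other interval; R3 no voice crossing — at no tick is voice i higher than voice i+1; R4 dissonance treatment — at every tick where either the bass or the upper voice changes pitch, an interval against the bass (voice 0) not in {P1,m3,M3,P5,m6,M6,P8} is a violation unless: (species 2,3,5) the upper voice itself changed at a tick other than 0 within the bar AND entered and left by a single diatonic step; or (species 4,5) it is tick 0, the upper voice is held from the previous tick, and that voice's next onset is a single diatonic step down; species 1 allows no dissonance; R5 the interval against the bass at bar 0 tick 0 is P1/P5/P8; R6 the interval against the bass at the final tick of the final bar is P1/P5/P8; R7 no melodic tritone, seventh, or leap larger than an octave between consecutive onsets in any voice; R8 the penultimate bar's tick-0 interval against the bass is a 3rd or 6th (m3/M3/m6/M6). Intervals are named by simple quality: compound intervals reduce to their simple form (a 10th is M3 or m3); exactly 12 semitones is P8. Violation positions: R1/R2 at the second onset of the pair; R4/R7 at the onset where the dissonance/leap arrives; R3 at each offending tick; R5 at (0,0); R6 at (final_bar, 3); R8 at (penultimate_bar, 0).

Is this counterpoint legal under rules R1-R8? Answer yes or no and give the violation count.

bar 0: v0=A3 v1=A4 (P8)
bar 1: v0=C4 v1=E4 (M3)
bar 2: v0=D4 v1=E4 (M2)
bar 3: v0=E4 v1=C5 (m6)
bar 4: v0=E4 v1=E5 (P8)
bar 5: v0=E4 v1=G4 (m3)
bar 6: v0=D4 v1=B4 (M6)
bar 7: v0=E4 v1=E5 (P8)
bar 8: v0=D4 v1=F4 (m3)
bar 9: v0=E4 v1=G4 (m3)
bar 10: v0=B3 v1=G4 (m6)
bar 11: v0=A3 v1=A4 (P8)
  R4 @ bar2.0: D4/E4 M2 untreated
  R2 @ bar7.0: D4/B4 M6 -> E4/E5 P8 similar
  R7 @ bar8.0: E5->F4 leap 11st

No (3 violations)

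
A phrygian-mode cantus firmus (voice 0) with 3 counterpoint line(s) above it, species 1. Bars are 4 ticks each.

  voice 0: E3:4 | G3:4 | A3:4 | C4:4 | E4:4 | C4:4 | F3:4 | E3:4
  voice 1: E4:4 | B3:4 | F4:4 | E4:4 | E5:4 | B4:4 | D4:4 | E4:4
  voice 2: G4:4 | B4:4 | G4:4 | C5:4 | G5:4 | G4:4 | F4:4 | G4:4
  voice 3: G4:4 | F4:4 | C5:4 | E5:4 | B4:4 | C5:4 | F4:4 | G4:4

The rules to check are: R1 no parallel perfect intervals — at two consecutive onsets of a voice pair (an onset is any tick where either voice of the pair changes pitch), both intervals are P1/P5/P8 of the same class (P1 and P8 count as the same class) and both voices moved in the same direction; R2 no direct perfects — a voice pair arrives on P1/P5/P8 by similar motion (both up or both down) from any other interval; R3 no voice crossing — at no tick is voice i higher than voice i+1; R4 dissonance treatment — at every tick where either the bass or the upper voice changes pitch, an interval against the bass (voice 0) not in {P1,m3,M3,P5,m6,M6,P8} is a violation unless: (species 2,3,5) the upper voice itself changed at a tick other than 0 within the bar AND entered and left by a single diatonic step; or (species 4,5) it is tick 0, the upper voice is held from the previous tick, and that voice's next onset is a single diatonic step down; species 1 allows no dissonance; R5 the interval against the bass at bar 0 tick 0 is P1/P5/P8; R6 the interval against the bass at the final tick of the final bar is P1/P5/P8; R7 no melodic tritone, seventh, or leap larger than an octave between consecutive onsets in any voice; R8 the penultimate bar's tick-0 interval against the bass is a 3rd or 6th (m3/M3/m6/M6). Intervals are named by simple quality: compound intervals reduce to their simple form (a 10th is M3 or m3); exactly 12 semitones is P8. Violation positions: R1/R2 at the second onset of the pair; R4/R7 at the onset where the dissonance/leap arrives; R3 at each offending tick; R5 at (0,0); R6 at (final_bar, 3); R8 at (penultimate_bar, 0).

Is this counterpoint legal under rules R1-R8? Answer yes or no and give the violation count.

No (30 violations)

bar 0: v0=E3 v1=E4 v2=G4 v3=G4 (m3)
bar 1: v0=G3 v1=B3 v2=B4 v3=F4 (m7)
bar 2: v0=A3 v1=F4 v2=G4 v3=C5 (m3)
bar 3: v0=C4 v1=E4 v2=C5 v3=E5 (M3)
bar 4: v0=E4 v1=E5 v2=G5 v3=B4 (P5)
bar 5: v0=C4 v1=B4 v2=G4 v3=C5 (P8)
bar 6: v0=F3 v1=D4 v2=F4 v3=F4 (P8)
bar 7: v0=E3 v1=E4 v2=G4 v3=G4 (m3)
  R5 @ bar0.0: opens on m3
  R5 @ bar0.0: opens on m3
  R3 @ bar1.0: B4 above F4
  R4 @ bar1.0: G3/F4 m7 untreated
  R3 @ bar1.1: B4 above F4
  R3 @ bar1.2: B4 above F4
  R3 @ bar1.3: B4 above F4
  R2 @ bar2.0: B3/F4 TT -> F4/C5 P5 similar
  R4 @ bar2.0: A3/G4 m7 untreated
  R7 @ bar2.0: B3->F4 leap 6st
  R2 @ bar3.0: A3/G4 m7 -> C4/C5 P8 similar
  R2 @ bar4.0: C4/E4 M3 -> E4/E5 P8 similar
  R3 @ bar4.0: G5 above B4
  R3 @ bar4.1: G5 above B4
  R3 @ bar4.2: G5 above B4
  R3 @ bar4.3: G5 above B4
  R2 @ bar5.0: E4/G5 m3 -> C4/G4 P5 similar
  R3 @ bar5.0: B4 above G4
  R4 @ bar5.0: C4/B4 M7 untreated
  R3 @ bar5.1: B4 above G4
  R3 @ bar5.2: B4 above G4
  R3 @ bar5.3: B4 above G4
  R1 @ bar6.0: C4/C5 P8 -> F3/F4 P8 similar
  R2 @ bar6.0: C4/G4 P5 -> F3/F4 P8 similar
  R2 @ bar6.0: G4/C5 P4 -> F4/F4 P1 similar
  R8 @ bar6.0: penult P8 not 3rd/6th
  R8 @ bar6.0: penult P8 not 3rd/6th
  R1 @ bar7.0: F4/F4 P1 -> G4/G4 P1 similar
  R6 @ bar7.3: closes on m3
  R6 @ bar7.3: closes on m3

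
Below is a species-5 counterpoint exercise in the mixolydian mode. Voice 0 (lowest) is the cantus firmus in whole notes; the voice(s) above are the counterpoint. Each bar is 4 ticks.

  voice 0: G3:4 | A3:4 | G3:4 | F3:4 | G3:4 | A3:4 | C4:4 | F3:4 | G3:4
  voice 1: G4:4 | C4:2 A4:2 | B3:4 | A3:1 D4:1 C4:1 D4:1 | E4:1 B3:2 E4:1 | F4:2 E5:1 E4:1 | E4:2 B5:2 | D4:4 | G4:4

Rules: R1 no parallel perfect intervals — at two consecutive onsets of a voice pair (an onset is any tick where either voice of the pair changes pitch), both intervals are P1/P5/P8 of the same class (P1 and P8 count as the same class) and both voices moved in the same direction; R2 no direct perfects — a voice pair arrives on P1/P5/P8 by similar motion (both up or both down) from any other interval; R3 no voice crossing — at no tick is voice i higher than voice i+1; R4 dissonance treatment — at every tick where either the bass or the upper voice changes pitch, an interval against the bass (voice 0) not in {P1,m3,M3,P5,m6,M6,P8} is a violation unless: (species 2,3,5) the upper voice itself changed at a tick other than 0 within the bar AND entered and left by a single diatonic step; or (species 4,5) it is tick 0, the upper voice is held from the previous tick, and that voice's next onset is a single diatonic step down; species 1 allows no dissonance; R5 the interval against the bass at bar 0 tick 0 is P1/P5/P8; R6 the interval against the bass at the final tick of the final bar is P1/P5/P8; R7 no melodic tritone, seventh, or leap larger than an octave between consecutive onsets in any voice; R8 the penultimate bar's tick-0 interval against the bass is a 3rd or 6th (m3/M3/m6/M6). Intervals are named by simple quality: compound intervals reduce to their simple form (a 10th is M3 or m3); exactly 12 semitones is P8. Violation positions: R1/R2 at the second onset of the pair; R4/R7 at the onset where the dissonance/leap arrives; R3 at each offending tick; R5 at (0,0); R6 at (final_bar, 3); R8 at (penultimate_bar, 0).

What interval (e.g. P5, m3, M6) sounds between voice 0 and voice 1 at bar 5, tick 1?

m6

voice 0=A3 voice 1=F4 -> m6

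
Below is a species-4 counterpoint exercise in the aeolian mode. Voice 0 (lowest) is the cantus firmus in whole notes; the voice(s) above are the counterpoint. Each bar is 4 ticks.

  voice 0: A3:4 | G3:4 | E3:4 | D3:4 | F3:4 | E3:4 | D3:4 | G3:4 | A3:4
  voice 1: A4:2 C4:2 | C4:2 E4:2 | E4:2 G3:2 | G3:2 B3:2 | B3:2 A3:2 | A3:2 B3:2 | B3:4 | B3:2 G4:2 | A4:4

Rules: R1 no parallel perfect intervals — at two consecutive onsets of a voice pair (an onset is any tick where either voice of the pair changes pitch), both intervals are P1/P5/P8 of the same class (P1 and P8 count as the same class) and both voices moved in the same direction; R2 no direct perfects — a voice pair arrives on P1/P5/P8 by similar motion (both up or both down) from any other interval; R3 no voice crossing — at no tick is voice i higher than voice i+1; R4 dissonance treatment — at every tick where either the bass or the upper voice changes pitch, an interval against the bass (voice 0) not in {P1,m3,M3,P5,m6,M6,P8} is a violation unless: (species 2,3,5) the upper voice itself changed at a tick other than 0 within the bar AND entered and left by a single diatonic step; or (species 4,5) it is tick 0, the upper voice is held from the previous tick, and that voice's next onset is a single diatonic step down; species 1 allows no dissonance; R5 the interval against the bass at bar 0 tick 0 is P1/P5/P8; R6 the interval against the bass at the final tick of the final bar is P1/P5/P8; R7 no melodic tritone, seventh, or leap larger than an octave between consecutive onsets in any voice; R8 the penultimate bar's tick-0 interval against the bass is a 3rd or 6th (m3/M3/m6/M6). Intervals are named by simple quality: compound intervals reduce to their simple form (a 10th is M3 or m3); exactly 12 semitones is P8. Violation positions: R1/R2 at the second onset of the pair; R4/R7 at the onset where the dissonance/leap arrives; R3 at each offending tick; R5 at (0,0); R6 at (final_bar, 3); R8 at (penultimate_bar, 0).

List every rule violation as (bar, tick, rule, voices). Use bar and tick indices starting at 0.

bar 0: v0=A3 v1=A4 downbeat P8
bar 1: v0=G3 v1=C4 downbeat P4
bar 2: v0=E3 v1=E4 downbeat P8
bar 3: v0=D3 v1=G3 downbeat P4
bar 4: v0=F3 v1=B3 downbeat TT
bar 5: v0=E3 v1=A3 downbeat P4
bar 6: v0=D3 v1=B3 downbeat M6
bar 7: v0=G3 v1=B3 downbeat M3
bar 8: v0=A3 v1=A4 downbeat P8
  -> R4 @ bar 1 tick 0 v(0, 1): G3/C4 P4 untreated
  -> R4 @ bar 3 tick 0 v(0, 1): D3/G3 P4 untreated
  -> R4 @ bar 5 tick 0 v(0, 1): E3/A3 P4 untreated
  -> R1 @ bar 8 tick 0 v(0, 1): G3/G4 P8 -> A3/A4 P8 similar

(1, 0, R4, (0, 1))
(3, 0, R4, (0, 1))
(5, 0, R4, (0, 1))
(8, 0, R1, (0, 1))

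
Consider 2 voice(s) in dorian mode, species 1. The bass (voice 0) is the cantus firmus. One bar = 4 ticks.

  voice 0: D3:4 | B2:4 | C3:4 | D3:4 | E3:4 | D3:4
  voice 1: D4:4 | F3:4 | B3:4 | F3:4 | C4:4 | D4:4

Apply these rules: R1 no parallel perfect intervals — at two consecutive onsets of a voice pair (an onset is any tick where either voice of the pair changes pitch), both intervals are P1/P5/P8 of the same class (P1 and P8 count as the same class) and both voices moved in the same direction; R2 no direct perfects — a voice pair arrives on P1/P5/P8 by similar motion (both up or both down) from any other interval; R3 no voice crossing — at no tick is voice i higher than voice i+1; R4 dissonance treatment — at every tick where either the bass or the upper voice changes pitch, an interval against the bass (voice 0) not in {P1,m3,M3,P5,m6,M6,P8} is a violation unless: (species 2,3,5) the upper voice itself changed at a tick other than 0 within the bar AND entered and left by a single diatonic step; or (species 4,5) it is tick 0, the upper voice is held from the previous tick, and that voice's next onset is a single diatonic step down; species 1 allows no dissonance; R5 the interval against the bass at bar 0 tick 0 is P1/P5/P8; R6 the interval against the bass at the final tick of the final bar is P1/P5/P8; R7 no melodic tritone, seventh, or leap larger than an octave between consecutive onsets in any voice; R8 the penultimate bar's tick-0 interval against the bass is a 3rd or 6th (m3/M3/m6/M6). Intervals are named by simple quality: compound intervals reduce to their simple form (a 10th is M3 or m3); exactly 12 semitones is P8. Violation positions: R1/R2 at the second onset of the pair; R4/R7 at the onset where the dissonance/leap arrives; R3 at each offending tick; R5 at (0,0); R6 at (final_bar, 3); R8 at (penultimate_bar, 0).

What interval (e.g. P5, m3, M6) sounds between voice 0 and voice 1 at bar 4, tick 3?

voice 0=E3 voice 1=C4 -> m6

m6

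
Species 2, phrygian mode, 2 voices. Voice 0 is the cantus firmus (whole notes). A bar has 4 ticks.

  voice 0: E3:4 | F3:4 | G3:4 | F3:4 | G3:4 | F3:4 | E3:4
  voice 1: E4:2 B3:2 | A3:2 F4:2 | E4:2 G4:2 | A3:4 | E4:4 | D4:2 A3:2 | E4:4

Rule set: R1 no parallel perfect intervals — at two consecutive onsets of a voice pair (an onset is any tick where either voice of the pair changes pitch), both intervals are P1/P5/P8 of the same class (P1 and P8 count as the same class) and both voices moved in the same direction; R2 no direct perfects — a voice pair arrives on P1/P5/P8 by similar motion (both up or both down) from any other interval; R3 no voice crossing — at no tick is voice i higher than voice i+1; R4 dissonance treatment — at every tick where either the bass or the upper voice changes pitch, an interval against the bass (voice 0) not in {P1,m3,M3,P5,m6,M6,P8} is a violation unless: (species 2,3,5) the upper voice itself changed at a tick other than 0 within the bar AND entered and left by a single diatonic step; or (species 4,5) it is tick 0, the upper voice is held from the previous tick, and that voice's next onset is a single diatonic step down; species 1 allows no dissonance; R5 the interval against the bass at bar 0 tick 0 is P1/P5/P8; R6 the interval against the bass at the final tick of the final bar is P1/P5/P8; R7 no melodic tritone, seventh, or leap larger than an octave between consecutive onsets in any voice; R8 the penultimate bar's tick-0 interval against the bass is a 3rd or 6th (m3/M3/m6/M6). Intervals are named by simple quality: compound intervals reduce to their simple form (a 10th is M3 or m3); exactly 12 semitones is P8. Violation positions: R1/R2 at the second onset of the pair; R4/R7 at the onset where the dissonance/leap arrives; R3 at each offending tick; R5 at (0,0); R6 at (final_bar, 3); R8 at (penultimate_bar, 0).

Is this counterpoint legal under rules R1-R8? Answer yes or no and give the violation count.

bar 0: v0=E3 v1=E4 (P8)
bar 1: v0=F3 v1=A3 (M3)
bar 2: v0=G3 v1=E4 (M6)
bar 3: v0=F3 v1=A3 (M3)
bar 4: v0=G3 v1=E4 (M6)
bar 5: v0=F3 v1=D4 (M6)
bar 6: v0=E3 v1=E4 (P8)
  R7 @ bar3.0: G4->A3 leap 10st

No (1 violations)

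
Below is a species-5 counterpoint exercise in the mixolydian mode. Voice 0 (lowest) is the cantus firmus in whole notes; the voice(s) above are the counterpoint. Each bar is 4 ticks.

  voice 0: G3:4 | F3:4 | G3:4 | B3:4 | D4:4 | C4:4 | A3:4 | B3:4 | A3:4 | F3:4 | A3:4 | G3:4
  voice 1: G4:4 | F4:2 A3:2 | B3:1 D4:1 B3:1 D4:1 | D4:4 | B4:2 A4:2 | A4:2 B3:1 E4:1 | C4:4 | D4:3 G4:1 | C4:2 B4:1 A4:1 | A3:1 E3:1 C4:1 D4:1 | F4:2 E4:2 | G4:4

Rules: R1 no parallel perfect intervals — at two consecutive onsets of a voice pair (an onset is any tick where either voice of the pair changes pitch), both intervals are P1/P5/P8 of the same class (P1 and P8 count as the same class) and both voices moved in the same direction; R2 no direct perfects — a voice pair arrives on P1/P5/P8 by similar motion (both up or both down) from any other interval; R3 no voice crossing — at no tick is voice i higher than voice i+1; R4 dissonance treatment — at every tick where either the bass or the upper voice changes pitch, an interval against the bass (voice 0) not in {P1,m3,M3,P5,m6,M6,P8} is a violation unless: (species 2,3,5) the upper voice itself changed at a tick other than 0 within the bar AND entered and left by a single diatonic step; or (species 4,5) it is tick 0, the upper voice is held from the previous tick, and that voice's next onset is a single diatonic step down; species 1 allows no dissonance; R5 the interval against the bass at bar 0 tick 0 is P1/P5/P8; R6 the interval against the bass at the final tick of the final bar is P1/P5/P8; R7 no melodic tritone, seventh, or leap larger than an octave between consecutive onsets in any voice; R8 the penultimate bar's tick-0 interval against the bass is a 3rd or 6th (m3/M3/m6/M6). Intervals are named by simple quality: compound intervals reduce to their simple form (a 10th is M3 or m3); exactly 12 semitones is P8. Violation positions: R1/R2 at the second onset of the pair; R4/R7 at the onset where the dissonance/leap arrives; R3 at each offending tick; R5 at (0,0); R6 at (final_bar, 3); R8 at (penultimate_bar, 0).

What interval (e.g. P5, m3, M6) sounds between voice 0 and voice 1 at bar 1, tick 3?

M3

voice 0=F3 voice 1=A3 -> M3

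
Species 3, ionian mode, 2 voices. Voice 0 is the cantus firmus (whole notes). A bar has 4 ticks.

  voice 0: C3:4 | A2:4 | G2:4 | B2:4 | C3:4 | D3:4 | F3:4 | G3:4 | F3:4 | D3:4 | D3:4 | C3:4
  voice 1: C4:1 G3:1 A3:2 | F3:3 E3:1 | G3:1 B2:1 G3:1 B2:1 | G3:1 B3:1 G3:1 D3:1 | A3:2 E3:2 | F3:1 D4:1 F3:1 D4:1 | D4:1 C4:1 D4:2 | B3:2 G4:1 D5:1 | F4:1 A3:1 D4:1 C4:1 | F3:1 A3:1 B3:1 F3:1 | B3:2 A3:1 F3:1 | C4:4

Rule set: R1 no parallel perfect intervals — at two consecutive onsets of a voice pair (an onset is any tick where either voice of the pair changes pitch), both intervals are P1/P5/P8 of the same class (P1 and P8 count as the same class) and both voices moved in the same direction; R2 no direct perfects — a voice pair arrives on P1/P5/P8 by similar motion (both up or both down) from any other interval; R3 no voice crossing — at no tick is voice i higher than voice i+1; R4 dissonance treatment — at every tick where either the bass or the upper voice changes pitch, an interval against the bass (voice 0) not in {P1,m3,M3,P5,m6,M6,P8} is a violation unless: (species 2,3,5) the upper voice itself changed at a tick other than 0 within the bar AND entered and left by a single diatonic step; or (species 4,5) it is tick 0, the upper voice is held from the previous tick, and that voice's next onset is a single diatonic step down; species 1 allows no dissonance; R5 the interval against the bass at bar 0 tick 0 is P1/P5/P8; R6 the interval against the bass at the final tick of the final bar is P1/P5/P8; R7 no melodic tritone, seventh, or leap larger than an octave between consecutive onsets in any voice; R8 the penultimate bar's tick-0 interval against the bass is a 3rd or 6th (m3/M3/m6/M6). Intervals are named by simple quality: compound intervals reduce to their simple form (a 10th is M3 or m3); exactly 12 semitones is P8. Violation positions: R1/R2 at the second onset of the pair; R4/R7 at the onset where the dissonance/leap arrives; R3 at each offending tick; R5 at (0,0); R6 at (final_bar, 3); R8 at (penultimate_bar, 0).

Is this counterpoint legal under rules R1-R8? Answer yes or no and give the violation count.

bar 0: v0=C3 v1=C4 (P8)
bar 1: v0=A2 v1=F3 (m6)
bar 2: v0=G2 v1=G3 (P8)
bar 3: v0=B2 v1=G3 (m6)
bar 4: v0=C3 v1=A3 (M6)
bar 5: v0=D3 v1=F3 (m3)
bar 6: v0=F3 v1=D4 (M6)
bar 7: v0=G3 v1=B3 (M3)
bar 8: v0=F3 v1=F4 (P8)
bar 9: v0=D3 v1=F3 (m3)
bar 10: v0=D3 v1=B3 (M6)
bar 11: v0=C3 v1=C4 (P8)
  R2 @ bar8.0: G3/D5 P5 -> F3/F4 P8 similar
  R7 @ bar9.3: B3->F3 leap 6st
  R7 @ bar10.0: F3->B3 leap 6st

No (3 violations)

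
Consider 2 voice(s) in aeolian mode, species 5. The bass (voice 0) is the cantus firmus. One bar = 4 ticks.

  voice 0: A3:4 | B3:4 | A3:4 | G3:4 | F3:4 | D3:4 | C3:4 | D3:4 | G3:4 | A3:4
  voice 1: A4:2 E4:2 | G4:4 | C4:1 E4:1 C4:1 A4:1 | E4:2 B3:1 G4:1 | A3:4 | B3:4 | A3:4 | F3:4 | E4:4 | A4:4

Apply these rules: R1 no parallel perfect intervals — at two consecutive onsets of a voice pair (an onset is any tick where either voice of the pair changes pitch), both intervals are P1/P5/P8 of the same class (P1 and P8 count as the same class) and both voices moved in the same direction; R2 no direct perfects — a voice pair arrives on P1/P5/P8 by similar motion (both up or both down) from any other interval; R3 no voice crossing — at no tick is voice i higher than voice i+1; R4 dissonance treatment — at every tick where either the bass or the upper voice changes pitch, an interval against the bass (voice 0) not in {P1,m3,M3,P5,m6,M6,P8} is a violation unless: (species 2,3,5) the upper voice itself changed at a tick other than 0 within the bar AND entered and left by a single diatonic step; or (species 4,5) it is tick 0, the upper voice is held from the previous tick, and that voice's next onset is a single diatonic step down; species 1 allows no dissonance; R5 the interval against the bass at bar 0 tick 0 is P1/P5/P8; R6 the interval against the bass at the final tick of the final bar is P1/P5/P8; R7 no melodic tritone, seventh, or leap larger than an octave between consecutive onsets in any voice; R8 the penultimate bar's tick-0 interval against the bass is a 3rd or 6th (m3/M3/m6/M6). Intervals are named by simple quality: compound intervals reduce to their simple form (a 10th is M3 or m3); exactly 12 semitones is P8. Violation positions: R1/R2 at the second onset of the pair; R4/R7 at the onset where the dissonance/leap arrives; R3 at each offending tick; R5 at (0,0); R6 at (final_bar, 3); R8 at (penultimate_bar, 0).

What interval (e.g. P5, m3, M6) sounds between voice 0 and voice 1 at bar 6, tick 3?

M6

voice 0=C3 voice 1=A3 -> M6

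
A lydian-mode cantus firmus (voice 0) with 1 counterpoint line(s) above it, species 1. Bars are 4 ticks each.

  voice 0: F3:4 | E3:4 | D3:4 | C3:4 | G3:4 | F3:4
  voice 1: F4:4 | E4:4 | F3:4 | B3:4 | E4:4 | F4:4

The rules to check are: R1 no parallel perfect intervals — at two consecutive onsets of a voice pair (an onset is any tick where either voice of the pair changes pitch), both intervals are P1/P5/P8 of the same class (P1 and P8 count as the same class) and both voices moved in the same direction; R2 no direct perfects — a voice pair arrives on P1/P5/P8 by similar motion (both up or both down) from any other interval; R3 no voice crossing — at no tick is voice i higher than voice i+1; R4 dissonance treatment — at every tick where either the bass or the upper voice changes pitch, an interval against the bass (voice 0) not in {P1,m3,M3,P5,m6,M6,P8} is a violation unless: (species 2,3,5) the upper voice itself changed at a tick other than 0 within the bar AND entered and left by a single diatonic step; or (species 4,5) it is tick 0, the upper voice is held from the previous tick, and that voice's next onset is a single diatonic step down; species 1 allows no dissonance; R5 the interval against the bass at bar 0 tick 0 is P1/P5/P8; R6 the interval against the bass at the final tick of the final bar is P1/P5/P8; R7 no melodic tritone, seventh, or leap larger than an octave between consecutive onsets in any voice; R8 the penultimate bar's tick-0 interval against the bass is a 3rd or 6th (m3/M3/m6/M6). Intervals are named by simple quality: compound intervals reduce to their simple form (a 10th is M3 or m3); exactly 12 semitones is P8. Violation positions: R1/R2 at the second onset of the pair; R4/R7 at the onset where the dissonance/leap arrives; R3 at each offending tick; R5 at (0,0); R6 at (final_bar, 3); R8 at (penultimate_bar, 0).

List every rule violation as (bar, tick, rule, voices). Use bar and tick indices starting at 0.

bar 0: v0=F3 v1=F4 downbeat P8
bar 1: v0=E3 v1=E4 downbeat P8
bar 2: v0=D3 v1=F3 downbeat m3
bar 3: v0=C3 v1=B3 downbeat M7
bar 4: v0=G3 v1=E4 downbeat M6
bar 5: v0=F3 v1=F4 downbeat P8
  -> R1 @ bar 1 tick 0 v(0, 1): F3/F4 P8 -> E3/E4 P8 similar
  -> R7 @ bar 2 tick 0 v(1,): E4->F3 leap 11st
  -> R4 @ bar 3 tick 0 v(0, 1): C3/B3 M7 untreated
  -> R7 @ bar 3 tick 0 v(1,): F3->B3 leap 6st

(1, 0, R1, (0, 1))
(2, 0, R7, (1,))
(3, 0, R4, (0, 1))
(3, 0, R7, (1,))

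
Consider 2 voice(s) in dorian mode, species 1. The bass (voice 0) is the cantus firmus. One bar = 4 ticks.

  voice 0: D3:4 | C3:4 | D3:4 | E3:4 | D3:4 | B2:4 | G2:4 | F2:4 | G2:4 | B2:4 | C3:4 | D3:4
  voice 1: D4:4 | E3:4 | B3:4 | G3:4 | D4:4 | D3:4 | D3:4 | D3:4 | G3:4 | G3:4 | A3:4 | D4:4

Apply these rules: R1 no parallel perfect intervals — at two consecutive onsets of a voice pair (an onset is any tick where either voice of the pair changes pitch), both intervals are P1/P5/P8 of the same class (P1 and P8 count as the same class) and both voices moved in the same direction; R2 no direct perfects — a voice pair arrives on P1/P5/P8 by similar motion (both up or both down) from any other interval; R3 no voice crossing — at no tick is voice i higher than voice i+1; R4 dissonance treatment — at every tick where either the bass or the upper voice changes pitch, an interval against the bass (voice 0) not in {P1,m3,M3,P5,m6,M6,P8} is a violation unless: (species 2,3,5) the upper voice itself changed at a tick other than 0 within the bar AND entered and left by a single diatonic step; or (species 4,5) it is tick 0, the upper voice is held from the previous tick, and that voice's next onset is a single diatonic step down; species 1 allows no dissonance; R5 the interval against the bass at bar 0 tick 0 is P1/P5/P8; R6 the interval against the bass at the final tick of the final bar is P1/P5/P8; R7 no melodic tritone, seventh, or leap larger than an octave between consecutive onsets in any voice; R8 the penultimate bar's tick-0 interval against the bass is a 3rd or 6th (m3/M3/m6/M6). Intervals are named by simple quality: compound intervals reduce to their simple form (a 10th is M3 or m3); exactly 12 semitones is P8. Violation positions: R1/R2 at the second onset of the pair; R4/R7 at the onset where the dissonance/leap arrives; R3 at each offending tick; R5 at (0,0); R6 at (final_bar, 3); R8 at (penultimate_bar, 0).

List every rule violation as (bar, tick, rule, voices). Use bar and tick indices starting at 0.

(1, 0, R7, (1,))
(8, 0, R2, (0, 1))
(11, 0, R2, (0, 1))

bar 0: v0=D3 v1=D4 downbeat P8
bar 1: v0=C3 v1=E3 downbeat M3
bar 2: v0=D3 v1=B3 downbeat M6
bar 3: v0=E3 v1=G3 downbeat m3
bar 4: v0=D3 v1=D4 downbeat P8
bar 5: v0=B2 v1=D3 downbeat m3
bar 6: v0=G2 v1=D3 downbeat P5
bar 7: v0=F2 v1=D3 downbeat M6
bar 8: v0=G2 v1=G3 downbeat P8
bar 9: v0=B2 v1=G3 downbeat m6
bar 10: v0=C3 v1=A3 downbeat M6
bar 11: v0=D3 v1=D4 downbeat P8
  -> R7 @ bar 1 tick 0 v(1,): D4->E3 leap 10st
  -> R2 @ bar 8 tick 0 v(0, 1): F2/D3 M6 -> G2/G3 P8 similar
  -> R2 @ bar 11 tick 0 v(0, 1): C3/A3 M6 -> D3/D4 P8 similar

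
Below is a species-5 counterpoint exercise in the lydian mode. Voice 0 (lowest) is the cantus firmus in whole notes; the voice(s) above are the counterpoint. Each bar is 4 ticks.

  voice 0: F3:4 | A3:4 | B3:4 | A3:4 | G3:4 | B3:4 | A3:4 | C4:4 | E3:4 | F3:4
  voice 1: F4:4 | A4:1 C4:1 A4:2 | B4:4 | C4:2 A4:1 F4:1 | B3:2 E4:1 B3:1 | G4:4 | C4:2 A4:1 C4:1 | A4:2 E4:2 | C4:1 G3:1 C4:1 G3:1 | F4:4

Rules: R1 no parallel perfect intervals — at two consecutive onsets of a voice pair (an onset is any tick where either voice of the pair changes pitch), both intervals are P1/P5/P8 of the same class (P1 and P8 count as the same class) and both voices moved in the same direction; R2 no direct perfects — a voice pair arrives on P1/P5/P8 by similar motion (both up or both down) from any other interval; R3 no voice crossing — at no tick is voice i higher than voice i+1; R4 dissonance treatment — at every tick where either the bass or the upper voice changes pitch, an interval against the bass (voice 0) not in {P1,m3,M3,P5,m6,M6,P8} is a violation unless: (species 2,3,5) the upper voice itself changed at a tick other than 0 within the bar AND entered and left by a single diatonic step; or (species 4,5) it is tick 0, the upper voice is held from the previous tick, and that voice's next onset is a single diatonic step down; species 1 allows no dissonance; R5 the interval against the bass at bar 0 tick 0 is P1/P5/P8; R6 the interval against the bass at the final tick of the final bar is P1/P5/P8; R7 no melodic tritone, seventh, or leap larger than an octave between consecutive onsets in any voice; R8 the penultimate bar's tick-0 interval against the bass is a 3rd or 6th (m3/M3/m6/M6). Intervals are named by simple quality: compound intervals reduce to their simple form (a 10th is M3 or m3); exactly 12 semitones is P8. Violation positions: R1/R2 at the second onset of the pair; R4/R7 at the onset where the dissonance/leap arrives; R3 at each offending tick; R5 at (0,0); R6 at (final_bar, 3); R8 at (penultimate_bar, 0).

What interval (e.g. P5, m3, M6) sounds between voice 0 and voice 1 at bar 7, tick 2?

voice 0=C4 voice 1=E4 -> M3

M3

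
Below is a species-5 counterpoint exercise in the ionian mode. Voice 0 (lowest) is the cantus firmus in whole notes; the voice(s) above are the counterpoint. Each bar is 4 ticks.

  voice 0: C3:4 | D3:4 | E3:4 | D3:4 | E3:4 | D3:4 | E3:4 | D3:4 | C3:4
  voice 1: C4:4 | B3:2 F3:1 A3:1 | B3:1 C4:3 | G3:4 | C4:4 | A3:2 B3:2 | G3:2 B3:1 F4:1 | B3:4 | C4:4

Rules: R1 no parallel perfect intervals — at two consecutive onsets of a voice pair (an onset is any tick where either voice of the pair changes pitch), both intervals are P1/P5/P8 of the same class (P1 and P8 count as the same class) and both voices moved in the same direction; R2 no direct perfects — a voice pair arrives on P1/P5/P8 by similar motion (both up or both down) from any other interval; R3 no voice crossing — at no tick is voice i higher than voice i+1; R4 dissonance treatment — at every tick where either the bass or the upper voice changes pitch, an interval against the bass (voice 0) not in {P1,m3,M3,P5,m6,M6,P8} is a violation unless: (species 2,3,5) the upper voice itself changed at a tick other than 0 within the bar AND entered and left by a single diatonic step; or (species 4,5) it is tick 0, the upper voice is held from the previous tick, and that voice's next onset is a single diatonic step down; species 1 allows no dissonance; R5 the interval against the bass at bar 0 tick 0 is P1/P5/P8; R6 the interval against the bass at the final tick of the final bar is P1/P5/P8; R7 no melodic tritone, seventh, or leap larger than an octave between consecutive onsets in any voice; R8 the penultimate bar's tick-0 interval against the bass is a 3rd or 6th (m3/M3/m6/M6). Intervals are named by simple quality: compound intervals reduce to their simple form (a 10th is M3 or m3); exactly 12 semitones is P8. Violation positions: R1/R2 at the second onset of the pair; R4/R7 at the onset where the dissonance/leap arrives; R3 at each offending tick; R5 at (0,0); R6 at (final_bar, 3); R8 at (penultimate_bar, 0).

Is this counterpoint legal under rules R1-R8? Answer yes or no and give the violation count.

No (7 violations)

bar 0: v0=C3 v1=C4 (P8)
bar 1: v0=D3 v1=B3 (M6)
bar 2: v0=E3 v1=B3 (P5)
bar 3: v0=D3 v1=G3 (P4)
bar 4: v0=E3 v1=C4 (m6)
bar 5: v0=D3 v1=A3 (P5)
bar 6: v0=E3 v1=G3 (m3)
bar 7: v0=D3 v1=B3 (M6)
bar 8: v0=C3 v1=C4 (P8)
  R7 @ bar1.2: B3->F3 leap 6st
  R1 @ bar2.0: D3/A3 P5 -> E3/B3 P5 similar
  R4 @ bar3.0: D3/G3 P4 untreated
  R2 @ bar5.0: E3/C4 m6 -> D3/A3 P5 similar
  R4 @ bar6.3: E3/F4 m2 untreated
  R7 @ bar6.3: B3->F4 leap 6st
  R7 @ bar7.0: F4->B3 leap 6st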